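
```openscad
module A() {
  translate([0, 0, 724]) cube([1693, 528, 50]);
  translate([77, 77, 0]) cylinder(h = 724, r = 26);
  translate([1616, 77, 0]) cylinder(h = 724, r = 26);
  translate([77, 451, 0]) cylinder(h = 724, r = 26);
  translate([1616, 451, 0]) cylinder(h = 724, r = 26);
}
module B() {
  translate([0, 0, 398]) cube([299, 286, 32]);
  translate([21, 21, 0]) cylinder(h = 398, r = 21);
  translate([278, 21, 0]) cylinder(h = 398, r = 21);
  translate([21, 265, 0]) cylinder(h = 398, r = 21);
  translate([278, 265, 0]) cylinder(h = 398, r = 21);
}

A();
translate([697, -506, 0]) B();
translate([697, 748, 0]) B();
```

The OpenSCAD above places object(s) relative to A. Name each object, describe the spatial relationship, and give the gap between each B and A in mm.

Each stool's nearest face is 220 mm from the table's bounding box.

A is a table. B is a stool. Two stools sit around the table at the −y, +y sides. The gap between each stool and the table is 220 mm.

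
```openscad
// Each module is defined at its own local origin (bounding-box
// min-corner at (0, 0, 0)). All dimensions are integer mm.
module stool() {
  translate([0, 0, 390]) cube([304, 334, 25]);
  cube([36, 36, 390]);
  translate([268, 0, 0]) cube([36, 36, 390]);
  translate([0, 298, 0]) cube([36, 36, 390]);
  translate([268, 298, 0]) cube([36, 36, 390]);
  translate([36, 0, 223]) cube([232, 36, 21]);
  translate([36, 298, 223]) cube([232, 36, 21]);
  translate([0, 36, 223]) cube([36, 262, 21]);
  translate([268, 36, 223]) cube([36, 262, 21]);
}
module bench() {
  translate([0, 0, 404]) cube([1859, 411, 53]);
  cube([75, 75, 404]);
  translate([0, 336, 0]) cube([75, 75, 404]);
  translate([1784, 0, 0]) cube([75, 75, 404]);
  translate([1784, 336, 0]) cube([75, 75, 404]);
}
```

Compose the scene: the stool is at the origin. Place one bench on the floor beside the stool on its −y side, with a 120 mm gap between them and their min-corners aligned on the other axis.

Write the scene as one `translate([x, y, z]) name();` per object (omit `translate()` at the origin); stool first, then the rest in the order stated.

stool();
translate([0, -531, 0]) bench();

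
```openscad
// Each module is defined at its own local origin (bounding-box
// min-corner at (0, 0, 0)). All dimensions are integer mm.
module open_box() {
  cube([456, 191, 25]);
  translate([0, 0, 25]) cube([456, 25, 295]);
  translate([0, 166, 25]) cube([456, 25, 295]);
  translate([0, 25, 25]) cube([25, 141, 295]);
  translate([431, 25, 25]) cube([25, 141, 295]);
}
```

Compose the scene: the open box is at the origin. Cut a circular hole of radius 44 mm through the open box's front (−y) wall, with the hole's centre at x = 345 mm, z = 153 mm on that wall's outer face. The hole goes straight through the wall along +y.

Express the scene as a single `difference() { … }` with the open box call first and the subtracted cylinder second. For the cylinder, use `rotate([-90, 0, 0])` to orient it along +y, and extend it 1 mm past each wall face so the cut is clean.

difference() {
  open_box();
  translate([345, -1, 153]) rotate([-90, 0, 0]) cylinder(h = 27, r = 44);
}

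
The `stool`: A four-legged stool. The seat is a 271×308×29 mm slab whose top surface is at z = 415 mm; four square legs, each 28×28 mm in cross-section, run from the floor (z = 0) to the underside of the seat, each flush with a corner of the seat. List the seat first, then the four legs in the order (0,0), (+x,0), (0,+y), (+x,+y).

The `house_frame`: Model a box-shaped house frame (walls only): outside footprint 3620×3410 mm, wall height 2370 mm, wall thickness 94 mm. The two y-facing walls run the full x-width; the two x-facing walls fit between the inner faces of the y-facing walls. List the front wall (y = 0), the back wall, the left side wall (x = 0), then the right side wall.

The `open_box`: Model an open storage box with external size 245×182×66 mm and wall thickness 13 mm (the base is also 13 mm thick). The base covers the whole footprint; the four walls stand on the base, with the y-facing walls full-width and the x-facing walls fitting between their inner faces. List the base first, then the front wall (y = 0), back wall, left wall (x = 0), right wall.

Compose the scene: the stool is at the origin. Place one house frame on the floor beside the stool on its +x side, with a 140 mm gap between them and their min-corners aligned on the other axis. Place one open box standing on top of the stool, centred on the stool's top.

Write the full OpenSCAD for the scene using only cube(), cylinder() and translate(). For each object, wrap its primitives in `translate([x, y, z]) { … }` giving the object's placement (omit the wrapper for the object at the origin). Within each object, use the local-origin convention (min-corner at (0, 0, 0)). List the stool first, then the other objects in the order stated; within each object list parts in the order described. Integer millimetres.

translate([0, 0, 386]) cube([271, 308, 29]);
cube([28, 28, 386]);
translate([243, 0, 0]) cube([28, 28, 386]);
translate([0, 280, 0]) cube([28, 28, 386]);
translate([243, 280, 0]) cube([28, 28, 386]);
translate([411, 0, 0]) {
  cube([3620, 94, 2370]);
  translate([0, 3316, 0]) cube([3620, 94, 2370]);
  translate([0, 94, 0]) cube([94, 3222, 2370]);
  translate([3526, 94, 0]) cube([94, 3222, 2370]);
}
translate([13, 63, 415]) {
  cube([245, 182, 13]);
  translate([0, 0, 13]) cube([245, 13, 53]);
  translate([0, 169, 13]) cube([245, 13, 53]);
  translate([0, 13, 13]) cube([13, 156, 53]);
  translate([232, 13, 13]) cube([13, 156, 53]);
}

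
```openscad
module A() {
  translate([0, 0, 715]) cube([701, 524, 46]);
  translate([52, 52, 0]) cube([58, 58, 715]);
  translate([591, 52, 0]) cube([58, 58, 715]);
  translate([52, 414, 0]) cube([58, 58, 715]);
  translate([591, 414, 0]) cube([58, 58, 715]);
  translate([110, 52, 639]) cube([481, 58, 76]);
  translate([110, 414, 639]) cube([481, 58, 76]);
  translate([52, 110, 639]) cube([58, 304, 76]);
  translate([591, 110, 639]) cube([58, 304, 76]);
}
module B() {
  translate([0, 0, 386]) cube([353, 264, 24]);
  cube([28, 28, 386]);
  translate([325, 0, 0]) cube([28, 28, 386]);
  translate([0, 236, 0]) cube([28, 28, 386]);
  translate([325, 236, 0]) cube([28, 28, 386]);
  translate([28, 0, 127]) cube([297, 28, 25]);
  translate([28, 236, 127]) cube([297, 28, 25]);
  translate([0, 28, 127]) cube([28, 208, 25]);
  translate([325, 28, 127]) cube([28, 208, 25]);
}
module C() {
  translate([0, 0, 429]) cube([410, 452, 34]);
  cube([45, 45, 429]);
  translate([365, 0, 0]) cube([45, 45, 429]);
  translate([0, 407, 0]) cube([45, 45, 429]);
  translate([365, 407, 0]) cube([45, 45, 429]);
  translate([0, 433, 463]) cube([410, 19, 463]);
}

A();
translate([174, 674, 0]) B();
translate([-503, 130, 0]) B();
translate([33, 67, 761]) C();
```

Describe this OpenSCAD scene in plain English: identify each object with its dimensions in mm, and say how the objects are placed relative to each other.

A is a rectangular dining table. The top is 701×524×46 mm with its upper surface at z = 761 mm. It stands on four 58×58 mm square legs, each inset 52 mm from the nearest pair of top edges, running from the floor to the underside of the top. Four apron rails, 58 mm thick and 76 mm tall, run between adjacent legs with their top edges flush with the underside of the top and their outer faces flush with the legs' outer faces.

B is a simple wooden stool: a rectangular seat 353 mm (x) by 264 mm (y), 24 mm thick, top face at z = 410 mm, on four square legs, each 28×28 mm in cross-section. The legs rest on z = 0, each flush with a corner of the seat. Four stretchers, 28 mm wide and 25 mm tall, connect adjacent legs with their undersides at z = 127 mm, each running between the inner faces of the legs it joins and aligned with the legs' outer faces on the other axis.

C is a chair: 410×452 mm seat, 34 mm thick, top at z = 463 mm, on four 45 mm square corner legs flush with the seat edges. A 19 mm thick backrest slab spans the full seat width, extending 463 mm above the seat top, its back face flush with the seat's +y edge.

Two stools sit around the table at the +y, −x sides. The chair is on top of the table.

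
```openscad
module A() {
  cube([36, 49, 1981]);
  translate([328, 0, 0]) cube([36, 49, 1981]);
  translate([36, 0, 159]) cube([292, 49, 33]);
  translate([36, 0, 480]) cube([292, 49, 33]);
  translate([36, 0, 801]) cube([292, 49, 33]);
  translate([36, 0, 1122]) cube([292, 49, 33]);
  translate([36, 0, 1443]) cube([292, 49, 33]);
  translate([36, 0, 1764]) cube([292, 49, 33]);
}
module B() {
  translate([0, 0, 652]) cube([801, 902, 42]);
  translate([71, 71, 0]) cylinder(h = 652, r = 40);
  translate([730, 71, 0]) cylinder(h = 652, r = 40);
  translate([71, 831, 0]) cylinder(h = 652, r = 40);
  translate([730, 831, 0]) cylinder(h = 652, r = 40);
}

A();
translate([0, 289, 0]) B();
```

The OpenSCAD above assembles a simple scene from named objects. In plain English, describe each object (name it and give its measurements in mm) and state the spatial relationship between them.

A is a wooden ladder with two side rails of 36×49 mm section and 1981 mm height, set 364 mm apart overall. Between them run 6 rectangular rungs (49 mm deep, 33 mm thick), front faces flush with the rails' −y face. The bottom of the first rung is 159 mm above the floor and each subsequent rung is 321 mm higher than the one below.

B is a table with a 801×902 mm rectangular top, 42 mm thick, top surface at z = 694 mm, supported by four round legs of 80 mm diameter, each leg's bounding box inset 31 mm from the nearest pair of top edges, running from the floor.

The table is on the floor beside the ladder on its +y side.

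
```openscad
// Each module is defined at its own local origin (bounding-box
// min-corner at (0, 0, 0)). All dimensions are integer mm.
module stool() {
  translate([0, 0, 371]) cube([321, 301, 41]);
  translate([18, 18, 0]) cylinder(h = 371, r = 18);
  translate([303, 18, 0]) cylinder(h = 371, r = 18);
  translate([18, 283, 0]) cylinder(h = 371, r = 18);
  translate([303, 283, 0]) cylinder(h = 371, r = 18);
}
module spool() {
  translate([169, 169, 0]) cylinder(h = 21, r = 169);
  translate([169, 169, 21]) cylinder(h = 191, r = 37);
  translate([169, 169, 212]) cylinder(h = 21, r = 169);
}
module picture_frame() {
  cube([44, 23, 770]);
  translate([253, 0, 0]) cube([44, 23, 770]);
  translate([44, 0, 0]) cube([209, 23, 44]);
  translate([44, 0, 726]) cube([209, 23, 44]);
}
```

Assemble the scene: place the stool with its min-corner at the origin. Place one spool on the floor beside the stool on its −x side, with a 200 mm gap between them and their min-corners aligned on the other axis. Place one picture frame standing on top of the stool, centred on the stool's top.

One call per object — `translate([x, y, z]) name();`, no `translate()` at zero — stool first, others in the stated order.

stool();
translate([-538, 0, 0]) spool();
translate([12, 139, 412]) picture_frame();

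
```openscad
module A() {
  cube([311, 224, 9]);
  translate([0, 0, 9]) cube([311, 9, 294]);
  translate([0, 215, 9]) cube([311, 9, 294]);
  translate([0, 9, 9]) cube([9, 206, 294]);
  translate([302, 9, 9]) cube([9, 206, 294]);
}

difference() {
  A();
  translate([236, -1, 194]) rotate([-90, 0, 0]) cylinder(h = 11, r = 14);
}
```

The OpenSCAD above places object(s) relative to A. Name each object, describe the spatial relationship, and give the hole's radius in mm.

A is an open box. The open box has a circular hole through its front wall. The hole's radius is 14 mm.

The subtracted cylinder has r = 14 mm.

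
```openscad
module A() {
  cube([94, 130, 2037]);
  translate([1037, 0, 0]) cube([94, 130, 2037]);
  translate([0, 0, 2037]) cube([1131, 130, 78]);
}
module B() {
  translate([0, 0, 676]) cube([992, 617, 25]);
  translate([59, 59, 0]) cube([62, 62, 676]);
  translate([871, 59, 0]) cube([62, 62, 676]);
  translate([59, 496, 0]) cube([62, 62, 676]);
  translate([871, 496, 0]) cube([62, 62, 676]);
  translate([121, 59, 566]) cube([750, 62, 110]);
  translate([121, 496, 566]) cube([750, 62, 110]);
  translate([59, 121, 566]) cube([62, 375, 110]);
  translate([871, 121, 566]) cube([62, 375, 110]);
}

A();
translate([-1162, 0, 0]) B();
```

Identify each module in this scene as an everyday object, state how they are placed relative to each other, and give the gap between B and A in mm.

The table's nearest face is 170 mm from the door frame's −x face.

A is a door frame. B is a table. The table is on the floor beside the door frame on its −x side. The gap between the table and the door frame is 170 mm.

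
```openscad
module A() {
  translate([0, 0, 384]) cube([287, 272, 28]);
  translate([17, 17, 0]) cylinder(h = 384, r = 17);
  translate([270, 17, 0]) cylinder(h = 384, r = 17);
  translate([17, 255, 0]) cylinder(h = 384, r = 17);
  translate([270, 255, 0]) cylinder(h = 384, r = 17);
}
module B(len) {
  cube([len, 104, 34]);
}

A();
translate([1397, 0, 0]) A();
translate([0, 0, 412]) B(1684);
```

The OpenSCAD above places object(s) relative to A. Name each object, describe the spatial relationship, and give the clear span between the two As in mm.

A is a stool. B is a beam. A beam spans the tops of two stools. The clear span between the two stools is 1110 mm.

Second stool starts at x = 1397; first ends at x = 287; clear span = 1397 − 287 = 1110 mm.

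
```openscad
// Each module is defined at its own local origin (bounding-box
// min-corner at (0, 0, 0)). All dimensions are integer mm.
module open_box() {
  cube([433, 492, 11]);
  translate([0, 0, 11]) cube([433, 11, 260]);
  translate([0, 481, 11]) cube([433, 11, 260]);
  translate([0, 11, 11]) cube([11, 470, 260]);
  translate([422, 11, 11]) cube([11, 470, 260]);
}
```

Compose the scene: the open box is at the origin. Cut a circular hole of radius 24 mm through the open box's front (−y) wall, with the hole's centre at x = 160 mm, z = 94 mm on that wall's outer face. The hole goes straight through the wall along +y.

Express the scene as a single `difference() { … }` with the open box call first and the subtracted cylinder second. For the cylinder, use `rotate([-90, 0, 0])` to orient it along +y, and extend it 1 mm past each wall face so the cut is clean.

difference() {
  open_box();
  translate([160, -1, 94]) rotate([-90, 0, 0]) cylinder(h = 13, r = 24);
}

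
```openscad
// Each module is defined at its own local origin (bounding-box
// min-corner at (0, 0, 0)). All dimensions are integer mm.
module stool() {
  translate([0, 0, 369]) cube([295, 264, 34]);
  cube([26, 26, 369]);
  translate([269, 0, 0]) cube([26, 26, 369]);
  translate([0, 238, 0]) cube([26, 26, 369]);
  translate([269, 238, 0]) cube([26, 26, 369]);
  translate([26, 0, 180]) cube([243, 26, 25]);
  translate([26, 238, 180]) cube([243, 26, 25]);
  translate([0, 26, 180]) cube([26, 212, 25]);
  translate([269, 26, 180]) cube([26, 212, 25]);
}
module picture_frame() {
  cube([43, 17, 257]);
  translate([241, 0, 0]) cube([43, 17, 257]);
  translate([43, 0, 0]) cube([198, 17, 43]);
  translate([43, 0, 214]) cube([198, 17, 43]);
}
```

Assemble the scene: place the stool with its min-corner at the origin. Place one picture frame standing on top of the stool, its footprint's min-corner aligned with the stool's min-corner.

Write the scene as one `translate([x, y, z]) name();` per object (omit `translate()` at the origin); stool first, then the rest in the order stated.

stool();
translate([0, 0, 403]) picture_frame();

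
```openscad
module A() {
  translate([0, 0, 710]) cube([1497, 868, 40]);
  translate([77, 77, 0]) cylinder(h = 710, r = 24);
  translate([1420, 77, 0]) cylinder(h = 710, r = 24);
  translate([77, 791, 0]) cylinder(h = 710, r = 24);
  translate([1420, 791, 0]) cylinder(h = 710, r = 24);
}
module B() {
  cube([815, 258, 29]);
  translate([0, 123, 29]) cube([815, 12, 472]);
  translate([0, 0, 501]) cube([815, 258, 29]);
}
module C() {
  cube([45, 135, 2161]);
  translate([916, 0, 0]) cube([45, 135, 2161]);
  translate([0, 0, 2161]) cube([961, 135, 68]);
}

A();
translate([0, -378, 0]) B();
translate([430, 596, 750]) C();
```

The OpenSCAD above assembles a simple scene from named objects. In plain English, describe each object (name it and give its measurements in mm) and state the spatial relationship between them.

A is a table with a 1497×868 mm rectangular top, 40 mm thick, top surface at z = 750 mm, supported by four round legs of 48 mm diameter, each leg's bounding box inset 53 mm from the nearest pair of top edges, running from the floor.

B is an I-beam lying along x, 815 mm long. Overall section height 530 mm. Two flanges 258 mm wide (y) and 29 mm thick, one on the floor and one at the top; a web 12 mm thick runs between them, centred on the flange width.

C is a rectangular door frame: two vertical jambs of 45×135 mm section, 2161 mm tall, with a clear opening 871 mm wide between their inner faces. A header 68 mm tall and 135 mm deep lies on top of the jambs and spans the full outside width.

The I-beam is on the floor beside the table on its −y side. The door frame is on top of the table.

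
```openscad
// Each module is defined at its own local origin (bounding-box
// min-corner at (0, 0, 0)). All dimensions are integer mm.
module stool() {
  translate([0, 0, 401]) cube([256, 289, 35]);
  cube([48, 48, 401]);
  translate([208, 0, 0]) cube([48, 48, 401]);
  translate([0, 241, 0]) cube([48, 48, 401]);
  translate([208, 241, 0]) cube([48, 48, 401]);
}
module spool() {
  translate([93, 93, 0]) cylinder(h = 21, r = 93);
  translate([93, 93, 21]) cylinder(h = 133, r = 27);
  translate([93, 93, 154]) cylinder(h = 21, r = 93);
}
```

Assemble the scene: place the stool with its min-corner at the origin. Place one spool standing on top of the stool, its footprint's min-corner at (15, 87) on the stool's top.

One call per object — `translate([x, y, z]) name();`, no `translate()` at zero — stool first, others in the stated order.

stool();
translate([15, 87, 436]) spool();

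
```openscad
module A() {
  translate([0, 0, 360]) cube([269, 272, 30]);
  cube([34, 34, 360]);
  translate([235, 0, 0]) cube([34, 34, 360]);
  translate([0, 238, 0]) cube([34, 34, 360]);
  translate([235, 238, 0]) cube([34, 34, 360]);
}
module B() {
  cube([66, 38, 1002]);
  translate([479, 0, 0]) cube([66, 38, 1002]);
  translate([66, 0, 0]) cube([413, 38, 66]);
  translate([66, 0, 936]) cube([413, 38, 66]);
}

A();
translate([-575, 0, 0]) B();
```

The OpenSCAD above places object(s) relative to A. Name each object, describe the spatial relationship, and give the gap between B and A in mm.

The picture frame's nearest face is 30 mm from the stool's −x face.

A is a stool. B is a picture frame. The picture frame is on the floor beside the stool on its −x side. The gap between the picture frame and the stool is 30 mm.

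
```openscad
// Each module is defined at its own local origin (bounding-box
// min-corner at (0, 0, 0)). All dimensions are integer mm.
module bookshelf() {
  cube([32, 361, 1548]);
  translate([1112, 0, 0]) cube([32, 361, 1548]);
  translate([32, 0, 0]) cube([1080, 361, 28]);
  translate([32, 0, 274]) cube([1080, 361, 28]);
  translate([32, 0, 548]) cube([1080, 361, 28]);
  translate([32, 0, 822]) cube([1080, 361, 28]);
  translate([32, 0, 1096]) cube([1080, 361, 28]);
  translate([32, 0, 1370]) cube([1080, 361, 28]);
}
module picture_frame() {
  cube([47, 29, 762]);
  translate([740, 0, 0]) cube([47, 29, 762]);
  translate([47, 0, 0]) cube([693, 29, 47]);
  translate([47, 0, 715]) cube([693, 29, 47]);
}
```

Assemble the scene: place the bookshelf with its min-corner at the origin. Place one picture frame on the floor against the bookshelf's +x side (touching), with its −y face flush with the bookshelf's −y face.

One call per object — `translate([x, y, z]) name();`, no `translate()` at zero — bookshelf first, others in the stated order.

bookshelf();
translate([1144, 0, 0]) picture_frame();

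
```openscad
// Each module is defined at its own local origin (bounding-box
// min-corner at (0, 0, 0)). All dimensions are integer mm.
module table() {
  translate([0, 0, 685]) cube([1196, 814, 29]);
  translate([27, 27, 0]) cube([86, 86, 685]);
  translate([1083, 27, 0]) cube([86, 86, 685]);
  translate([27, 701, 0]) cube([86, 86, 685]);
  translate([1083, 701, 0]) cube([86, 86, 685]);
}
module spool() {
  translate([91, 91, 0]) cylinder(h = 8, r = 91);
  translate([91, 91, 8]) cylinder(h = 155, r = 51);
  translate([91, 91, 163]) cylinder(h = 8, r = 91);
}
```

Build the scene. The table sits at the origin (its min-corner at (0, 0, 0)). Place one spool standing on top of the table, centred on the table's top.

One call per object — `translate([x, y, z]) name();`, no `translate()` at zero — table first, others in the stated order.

table();
translate([507, 316, 714]) spool();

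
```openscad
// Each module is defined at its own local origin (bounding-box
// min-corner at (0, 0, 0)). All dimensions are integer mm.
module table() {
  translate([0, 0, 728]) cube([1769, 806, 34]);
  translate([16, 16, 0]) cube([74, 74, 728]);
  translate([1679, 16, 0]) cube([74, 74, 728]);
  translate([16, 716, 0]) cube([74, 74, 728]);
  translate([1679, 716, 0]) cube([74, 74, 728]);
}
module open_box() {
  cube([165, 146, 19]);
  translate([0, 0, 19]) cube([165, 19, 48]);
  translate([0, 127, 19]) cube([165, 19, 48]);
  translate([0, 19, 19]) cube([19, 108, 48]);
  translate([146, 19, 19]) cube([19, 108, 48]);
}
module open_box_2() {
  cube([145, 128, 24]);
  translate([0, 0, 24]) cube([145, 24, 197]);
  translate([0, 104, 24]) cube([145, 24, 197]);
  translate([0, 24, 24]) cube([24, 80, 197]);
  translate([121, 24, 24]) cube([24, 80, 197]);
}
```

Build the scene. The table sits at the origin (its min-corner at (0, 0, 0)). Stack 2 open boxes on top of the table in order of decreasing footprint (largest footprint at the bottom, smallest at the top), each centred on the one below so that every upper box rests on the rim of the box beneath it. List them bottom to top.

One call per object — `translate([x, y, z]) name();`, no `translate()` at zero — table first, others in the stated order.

table();
translate([802, 330, 762]) open_box();
translate([812, 339, 829]) open_box_2();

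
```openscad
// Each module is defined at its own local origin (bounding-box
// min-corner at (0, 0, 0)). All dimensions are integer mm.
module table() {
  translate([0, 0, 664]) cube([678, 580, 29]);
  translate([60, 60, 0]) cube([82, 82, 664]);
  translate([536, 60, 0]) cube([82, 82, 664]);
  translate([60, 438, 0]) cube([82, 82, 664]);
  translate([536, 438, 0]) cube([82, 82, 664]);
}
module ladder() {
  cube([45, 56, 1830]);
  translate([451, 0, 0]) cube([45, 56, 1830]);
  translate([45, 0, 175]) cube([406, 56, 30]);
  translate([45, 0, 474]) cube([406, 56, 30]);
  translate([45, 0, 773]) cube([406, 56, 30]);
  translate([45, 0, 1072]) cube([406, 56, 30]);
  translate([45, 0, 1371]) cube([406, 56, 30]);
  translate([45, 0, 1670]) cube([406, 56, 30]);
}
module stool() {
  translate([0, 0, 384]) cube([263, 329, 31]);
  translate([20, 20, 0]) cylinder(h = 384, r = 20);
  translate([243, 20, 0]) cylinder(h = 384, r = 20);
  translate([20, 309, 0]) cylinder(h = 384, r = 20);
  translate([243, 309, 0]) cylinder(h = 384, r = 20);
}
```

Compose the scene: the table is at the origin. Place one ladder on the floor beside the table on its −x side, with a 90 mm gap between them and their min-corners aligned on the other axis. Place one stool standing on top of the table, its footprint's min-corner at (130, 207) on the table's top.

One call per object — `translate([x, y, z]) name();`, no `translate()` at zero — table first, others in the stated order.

table();
translate([-586, 0, 0]) ladder();
translate([130, 207, 693]) stool();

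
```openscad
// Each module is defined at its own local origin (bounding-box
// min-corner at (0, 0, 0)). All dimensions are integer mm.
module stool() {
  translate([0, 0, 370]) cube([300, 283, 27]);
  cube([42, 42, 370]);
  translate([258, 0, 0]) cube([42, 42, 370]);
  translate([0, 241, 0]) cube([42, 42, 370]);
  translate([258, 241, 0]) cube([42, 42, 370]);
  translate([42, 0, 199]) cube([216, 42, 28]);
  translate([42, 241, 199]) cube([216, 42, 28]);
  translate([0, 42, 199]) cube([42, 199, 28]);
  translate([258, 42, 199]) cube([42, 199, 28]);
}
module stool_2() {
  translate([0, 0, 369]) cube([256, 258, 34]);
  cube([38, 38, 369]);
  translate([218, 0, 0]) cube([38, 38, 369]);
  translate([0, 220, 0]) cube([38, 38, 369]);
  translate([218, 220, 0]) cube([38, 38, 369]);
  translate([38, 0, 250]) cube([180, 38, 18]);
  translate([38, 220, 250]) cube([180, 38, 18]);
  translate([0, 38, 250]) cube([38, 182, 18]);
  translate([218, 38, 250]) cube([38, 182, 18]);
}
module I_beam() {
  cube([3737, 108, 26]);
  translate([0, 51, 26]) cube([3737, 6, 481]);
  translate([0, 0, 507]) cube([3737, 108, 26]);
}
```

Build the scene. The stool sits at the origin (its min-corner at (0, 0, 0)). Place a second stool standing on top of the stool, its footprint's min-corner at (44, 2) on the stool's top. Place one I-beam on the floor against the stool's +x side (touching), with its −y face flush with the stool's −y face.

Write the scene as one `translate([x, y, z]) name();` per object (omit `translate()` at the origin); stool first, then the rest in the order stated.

stool();
translate([44, 2, 397]) stool_2();
translate([300, 0, 0]) I_beam();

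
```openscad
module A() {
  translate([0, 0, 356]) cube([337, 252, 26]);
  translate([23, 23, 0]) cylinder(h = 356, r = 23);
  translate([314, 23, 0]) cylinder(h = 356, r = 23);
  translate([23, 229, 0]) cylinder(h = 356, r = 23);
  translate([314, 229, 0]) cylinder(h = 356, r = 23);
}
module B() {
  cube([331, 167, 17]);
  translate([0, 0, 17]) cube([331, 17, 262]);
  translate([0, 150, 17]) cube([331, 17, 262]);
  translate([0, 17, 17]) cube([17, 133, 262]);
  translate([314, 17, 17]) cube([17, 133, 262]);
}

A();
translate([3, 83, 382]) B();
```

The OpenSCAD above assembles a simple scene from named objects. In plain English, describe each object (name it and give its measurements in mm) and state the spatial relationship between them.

A is a four-legged stool. The seat is 337×252 mm, 26 mm thick, top at z = 382 mm. It stands on four round legs, each 46 mm in diameter, from z = 0 to the seat underside, each leg's axis is inset half a diameter from the nearest pair of seat edges (so the leg's bounding box is flush with the corner).

B is an open storage box with external size 331×167×279 mm and wall thickness 17 mm (the base is also 17 mm thick). The base covers the whole footprint; the four walls stand on the base, with the y-facing walls full-width and the x-facing walls fitting between their inner faces.

The open box is on top of the stool.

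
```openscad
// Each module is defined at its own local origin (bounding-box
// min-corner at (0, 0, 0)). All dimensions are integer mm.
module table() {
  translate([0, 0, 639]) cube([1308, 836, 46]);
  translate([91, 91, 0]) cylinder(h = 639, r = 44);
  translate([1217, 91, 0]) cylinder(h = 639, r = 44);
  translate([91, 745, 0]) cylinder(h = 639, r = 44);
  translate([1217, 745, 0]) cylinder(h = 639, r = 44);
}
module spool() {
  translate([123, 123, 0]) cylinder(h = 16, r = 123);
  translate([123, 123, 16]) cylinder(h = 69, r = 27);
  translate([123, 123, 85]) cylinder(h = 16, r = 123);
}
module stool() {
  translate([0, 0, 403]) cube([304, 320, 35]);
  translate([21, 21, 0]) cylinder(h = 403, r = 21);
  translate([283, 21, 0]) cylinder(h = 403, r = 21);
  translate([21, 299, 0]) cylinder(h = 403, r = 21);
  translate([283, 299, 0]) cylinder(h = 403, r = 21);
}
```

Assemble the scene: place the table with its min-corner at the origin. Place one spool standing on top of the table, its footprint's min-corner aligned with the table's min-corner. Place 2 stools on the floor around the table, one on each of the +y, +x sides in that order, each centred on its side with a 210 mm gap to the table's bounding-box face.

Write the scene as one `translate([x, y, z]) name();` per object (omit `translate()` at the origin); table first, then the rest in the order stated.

table();
translate([0, 0, 685]) spool();
translate([502, 1046, 0]) stool();
translate([1518, 258, 0]) stool();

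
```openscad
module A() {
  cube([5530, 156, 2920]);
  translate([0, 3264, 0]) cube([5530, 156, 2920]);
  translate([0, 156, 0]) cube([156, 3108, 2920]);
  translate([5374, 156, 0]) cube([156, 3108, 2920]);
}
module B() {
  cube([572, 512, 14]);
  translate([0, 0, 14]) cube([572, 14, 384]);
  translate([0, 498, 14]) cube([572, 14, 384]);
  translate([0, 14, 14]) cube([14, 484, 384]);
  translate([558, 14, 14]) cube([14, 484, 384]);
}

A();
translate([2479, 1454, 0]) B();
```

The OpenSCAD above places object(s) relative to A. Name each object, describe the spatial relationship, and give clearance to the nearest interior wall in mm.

A is a house frame. B is an open box. The open box sits inside the house frame, centred. The clearance to the nearest interior wall is 1298 mm.

Clearances: x = 2323, y = 1298; minimum 1298 mm.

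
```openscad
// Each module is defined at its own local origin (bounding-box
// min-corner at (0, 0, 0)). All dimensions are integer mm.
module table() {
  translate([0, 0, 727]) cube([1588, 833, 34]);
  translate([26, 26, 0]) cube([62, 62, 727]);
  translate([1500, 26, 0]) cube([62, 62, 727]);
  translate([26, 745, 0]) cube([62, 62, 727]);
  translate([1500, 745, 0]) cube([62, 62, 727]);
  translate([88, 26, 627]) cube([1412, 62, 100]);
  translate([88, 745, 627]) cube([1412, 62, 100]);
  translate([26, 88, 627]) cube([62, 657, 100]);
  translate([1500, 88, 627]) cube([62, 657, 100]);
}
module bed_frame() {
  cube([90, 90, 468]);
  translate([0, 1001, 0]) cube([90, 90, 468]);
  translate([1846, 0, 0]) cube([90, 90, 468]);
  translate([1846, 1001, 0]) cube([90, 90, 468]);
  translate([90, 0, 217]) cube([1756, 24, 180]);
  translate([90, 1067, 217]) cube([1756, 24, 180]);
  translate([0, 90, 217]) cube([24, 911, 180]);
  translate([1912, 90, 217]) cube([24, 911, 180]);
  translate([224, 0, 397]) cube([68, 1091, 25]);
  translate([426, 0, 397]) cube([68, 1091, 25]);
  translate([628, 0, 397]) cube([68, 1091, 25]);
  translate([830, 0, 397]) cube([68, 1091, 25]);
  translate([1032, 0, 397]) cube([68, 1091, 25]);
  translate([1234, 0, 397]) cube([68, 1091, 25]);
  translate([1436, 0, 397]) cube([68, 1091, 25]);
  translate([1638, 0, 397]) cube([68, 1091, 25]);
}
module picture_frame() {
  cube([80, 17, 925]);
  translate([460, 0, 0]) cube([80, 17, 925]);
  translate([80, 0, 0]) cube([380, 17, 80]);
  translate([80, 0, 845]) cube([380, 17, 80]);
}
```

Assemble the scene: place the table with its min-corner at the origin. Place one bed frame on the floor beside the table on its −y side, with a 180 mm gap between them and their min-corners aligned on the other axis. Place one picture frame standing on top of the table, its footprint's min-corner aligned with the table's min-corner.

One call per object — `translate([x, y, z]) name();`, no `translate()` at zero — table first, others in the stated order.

table();
translate([0, -1271, 0]) bed_frame();
translate([0, 0, 761]) picture_frame();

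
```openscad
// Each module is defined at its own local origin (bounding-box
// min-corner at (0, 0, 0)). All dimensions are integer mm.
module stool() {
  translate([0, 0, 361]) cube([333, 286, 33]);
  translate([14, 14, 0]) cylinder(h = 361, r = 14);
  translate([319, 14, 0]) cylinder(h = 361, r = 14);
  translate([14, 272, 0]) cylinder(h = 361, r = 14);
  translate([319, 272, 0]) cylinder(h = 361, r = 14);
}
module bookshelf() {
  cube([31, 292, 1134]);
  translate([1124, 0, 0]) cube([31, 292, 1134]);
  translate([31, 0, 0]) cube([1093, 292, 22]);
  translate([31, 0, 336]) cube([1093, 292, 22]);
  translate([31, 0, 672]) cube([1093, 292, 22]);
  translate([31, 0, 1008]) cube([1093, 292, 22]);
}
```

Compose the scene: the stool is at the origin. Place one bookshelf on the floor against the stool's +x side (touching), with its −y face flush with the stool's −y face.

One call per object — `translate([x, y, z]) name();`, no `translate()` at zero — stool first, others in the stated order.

stool();
translate([333, 0, 0]) bookshelf();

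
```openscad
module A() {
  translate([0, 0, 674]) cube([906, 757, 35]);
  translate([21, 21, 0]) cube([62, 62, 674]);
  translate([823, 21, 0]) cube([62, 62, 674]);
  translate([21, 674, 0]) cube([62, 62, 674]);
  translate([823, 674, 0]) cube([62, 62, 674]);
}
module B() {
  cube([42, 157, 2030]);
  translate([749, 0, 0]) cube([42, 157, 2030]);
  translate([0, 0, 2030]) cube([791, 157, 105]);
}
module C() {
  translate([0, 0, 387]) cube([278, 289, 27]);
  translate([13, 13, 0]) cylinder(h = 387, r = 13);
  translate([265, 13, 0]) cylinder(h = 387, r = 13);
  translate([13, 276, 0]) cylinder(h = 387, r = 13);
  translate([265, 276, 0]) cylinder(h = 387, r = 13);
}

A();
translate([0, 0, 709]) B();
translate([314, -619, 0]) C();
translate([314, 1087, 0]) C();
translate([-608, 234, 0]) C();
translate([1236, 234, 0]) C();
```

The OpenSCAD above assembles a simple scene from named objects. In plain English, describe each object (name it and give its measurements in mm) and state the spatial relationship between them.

A is a table: top 906 mm (x) × 757 mm (y), 35 mm thick, upper face at z = 709 mm, on four 62×62 mm square legs, each inset 21 mm from the nearest pair of top edges, running from z = 0 to the bottom of the top.

B is a rectangular door frame: two vertical jambs of 42×157 mm section, 2030 mm tall, with a clear opening 707 mm wide between their inner faces. A header 105 mm tall and 157 mm deep lies on top of the jambs and spans the full outside width.

C is a four-legged stool. The seat is a 278×289×27 mm slab whose top surface is at z = 414 mm; four round legs, each 26 mm in diameter, run from the floor (z = 0) to the underside of the seat, each leg's axis is inset half a diameter from the nearest pair of seat edges (so the leg's bounding box is flush with the corner).

The door frame is on top of the table. Four stools sit around the table at the −y, +y, −x, +x sides.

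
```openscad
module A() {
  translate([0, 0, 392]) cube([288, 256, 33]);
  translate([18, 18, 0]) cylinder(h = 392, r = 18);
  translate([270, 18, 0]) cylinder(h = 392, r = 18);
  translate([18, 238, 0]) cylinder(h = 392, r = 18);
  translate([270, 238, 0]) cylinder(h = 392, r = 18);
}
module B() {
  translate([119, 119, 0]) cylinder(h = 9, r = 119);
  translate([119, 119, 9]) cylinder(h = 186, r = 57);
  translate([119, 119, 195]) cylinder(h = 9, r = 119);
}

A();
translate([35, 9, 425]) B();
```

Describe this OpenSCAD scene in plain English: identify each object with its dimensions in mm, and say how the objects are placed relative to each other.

A is a simple wooden stool: a rectangular seat 288 mm (x) by 256 mm (y), 33 mm thick, top face at z = 425 mm, on four round legs, each 36 mm in diameter. The legs rest on z = 0, each leg's axis is inset half a diameter from the nearest pair of seat edges (so the leg's bounding box is flush with the corner).

B is a spool: two coaxial disc flanges of radius 119 mm and thickness 9 mm, joined by a core cylinder of radius 57 mm and height 186 mm. The lower flange rests on z = 0 and the three cylinders share a vertical axis.

The spool is on top of the stool.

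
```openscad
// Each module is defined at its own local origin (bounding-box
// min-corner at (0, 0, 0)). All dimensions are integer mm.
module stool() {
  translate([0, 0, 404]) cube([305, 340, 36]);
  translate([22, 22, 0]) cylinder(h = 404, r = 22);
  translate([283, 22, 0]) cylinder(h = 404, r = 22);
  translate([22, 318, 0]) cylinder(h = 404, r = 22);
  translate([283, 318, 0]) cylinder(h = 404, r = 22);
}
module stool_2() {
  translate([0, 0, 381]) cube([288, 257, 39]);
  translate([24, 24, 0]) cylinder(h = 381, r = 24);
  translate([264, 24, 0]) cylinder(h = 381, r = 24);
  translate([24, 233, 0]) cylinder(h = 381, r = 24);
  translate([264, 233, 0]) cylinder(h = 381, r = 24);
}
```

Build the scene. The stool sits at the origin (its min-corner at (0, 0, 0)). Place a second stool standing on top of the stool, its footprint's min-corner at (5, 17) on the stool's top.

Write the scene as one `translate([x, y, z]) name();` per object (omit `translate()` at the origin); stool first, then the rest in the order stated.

stool();
translate([5, 17, 440]) stool_2();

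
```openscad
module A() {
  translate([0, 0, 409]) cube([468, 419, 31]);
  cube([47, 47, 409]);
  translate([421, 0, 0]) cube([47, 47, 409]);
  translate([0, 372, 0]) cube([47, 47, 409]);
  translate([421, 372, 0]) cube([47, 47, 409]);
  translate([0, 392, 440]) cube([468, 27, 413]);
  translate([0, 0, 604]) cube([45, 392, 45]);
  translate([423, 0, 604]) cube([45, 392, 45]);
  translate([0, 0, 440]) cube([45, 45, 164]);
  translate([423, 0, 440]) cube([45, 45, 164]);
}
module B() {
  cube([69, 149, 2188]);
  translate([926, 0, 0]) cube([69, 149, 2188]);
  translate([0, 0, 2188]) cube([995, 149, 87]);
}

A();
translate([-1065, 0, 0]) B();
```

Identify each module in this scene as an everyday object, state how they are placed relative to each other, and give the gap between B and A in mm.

The door frame's nearest face is 70 mm from the chair's −x face.

A is a chair. B is a door frame. The door frame is on the floor beside the chair on its −x side. The gap between the door frame and the chair is 70 mm.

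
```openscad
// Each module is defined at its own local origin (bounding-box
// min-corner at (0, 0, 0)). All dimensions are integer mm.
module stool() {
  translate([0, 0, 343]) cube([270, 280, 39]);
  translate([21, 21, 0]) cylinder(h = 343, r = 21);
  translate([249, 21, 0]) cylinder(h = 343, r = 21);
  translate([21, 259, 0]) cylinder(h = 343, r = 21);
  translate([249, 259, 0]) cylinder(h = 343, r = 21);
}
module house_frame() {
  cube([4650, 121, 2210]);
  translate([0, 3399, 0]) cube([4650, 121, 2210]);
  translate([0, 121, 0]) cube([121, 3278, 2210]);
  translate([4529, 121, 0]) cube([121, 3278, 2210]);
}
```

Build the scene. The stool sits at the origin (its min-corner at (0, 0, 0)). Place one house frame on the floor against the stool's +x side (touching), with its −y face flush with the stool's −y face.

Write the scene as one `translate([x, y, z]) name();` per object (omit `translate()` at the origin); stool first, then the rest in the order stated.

stool();
translate([270, 0, 0]) house_frame();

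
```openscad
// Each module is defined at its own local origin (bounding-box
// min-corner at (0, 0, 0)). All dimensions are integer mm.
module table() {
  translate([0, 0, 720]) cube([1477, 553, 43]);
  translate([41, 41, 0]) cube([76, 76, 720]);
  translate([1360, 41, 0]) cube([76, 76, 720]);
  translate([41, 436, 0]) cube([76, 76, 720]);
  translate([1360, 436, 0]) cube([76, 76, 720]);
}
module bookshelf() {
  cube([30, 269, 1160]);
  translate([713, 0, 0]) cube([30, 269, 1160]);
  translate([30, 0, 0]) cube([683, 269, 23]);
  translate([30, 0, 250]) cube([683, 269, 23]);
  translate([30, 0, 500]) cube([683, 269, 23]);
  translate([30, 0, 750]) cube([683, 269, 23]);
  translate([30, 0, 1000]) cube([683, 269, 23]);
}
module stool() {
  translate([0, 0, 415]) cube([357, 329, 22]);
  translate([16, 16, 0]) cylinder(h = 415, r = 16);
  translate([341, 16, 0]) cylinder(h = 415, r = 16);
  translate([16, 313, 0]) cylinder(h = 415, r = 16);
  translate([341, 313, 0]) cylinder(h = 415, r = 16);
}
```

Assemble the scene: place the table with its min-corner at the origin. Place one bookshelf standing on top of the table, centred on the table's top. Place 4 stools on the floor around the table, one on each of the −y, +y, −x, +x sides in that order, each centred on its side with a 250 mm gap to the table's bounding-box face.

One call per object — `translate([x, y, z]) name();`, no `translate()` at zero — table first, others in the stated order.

table();
translate([367, 142, 763]) bookshelf();
translate([560, -579, 0]) stool();
translate([560, 803, 0]) stool();
translate([-607, 112, 0]) stool();
translate([1727, 112, 0]) stool();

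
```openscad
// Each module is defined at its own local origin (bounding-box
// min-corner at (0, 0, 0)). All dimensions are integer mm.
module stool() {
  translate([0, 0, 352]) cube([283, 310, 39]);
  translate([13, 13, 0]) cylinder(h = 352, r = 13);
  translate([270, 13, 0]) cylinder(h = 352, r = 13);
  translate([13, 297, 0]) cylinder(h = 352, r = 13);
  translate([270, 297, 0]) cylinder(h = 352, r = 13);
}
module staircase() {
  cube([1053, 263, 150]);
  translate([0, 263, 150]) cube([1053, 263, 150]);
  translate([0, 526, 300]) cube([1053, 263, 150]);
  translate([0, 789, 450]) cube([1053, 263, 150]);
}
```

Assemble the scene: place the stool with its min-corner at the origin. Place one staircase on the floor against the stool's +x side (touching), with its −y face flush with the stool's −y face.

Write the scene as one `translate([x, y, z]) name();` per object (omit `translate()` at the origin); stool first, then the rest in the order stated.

stool();
translate([283, 0, 0]) staircase();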